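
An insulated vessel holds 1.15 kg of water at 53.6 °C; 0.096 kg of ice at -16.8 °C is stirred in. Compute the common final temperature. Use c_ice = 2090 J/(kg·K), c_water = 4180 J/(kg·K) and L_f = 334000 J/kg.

T_f ≈ 42.7 °C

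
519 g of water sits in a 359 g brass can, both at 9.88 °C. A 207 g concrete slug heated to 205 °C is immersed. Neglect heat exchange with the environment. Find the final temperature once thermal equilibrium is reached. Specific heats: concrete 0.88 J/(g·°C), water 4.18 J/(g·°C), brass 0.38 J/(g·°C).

T_f ≈ 24.2 °C

Heat gained plus heat lost sum to zero:
207×0.88×(T − 205) + 519×4.18×(T − 9.88) + 359×0.38×(T − 9.88) = 0
182.16(T − 205) + 2169.4(T − 9.88) + 136.42(T − 9.88) = 0
2488 T = 60124
T ≈ 24.17 °C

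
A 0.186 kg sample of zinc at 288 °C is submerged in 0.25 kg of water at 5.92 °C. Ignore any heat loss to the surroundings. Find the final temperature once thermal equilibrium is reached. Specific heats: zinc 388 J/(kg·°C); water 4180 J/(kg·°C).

T_f ≈ 24.1 °C

T_f = Σ m_i c_i T_i / Σ m_i c_i:
T_f = (72.17·288 + 1045·5.92) / (72.17 + 1045)
    = 26971 / 1117.2 ≈ 24.14 °C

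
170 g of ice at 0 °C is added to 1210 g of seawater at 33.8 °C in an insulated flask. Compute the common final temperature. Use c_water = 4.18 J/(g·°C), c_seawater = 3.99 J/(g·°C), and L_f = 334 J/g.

T_f ≈ 19.2 °C

Energy conservation, ΣQ = 0:
latent heat to melt: 170×334 = 56780
  meltwater 0→T: 170×4.18×T = 710.6 T
  seawater: 4827.9(T − 33.8)
5538.5 T = 163183 − 56780 = 106403
T ≈ 19.21 °C. Since T > 0 °C, the all-ice-melts assumption holds.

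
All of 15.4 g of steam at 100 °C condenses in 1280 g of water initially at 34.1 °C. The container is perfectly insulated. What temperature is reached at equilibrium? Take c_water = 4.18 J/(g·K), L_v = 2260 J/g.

T_f ≈ 41.3 °C

Setting the total heat transfer to zero:
condense steam: −15.4×2260 = −34804; condensate cools 100→T: 15.4×4.18×(T − 100) = 64.37(T − 100); water warms: 1280×4.18×(T − 34.1) = 5350.4(T − 34.1)
5414.8 T = 34804 + 6437.2 + 182449 = 223690
T ≈ 41.31 °C (< 100 °C, so full condensation is consistent).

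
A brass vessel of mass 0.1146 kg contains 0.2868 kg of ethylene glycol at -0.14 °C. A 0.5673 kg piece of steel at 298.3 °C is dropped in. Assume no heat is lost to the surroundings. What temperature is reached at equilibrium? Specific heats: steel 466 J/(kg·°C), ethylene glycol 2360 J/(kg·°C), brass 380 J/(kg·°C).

Taking heat into each body as positive, Σ m c ΔT = 0:
0.5673*466*(T − 298.3) + 0.2868*2360*(T − (-0.14)) + 0.1146*380*(T − (-0.14)) = 0
984.76 T = 78758
T = 78758 / 984.76 = 80 °C

T_f ≈ 80.0 °C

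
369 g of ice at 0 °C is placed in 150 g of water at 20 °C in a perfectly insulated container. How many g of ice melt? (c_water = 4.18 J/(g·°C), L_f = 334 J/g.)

m_melted ≈ 37.5 g

Water can give up m c ΔT = 150·4.18·20 = 12540 J before reaching 0 °C.
Melting all 369 g of ice would need 369·334 = 123246 J.
12540 J < 123246 J, so only part of the ice melts and the system sits at 0 °C.
m_melt = 12540 / L_f = 37.54 g.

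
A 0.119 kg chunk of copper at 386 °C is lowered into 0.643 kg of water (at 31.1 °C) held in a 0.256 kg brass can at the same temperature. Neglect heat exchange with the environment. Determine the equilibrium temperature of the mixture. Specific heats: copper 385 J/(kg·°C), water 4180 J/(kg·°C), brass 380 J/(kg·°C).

T_f ≈ 36.8 °C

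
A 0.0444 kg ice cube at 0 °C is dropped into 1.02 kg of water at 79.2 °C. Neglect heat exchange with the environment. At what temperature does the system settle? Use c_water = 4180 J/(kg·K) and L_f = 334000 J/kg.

T_f ≈ 72.6 °C

Setting the total heat transfer to zero:
fusion: m_ice L_f = 0.0444·334000 = 14830; meltwater 0→T: 0.0444·4180·T = 185.59 T; water: 4263.6(T − 79.2)
4449.2 T = 337677 − 14830 = 322848
T ≈ 72.56 °C — above 0 °C, consistent with complete melting.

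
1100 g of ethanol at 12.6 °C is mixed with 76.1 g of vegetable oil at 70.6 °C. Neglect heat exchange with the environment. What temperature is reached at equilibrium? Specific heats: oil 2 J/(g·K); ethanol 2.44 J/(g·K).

T_f ≈ 15.7 °C

Energy conservation, ΣQ = 0:
76.1·2·(T − 70.6) + 1100·2.44·(T − 12.6) = 0
2836.2 T = 44564
T ≈ 15.71 °C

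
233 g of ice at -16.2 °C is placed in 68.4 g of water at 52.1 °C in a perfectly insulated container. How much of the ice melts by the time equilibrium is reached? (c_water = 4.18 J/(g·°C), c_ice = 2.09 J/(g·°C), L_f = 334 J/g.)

m_melted ≈ 21 g

Heat available from the water dropping to 0 °C: 68.4×4.18×52.1 = 14896 J.
Of that, 233×2.09×16.2 = 7888.9 J goes to bring the ice to 0 °C, leaving 7007.1 J.
To melt every bit of ice: 233×334 = 77822 J.
That's not enough to melt it all — equilibrium is at 0 °C with ice remaining.
Mass melted = 7007.1/334 ≈ 20.98 g.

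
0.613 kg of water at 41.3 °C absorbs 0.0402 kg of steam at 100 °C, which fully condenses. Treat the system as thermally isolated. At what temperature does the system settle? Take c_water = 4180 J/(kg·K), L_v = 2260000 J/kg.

T_f ≈ 78.2 °C

Heat gained plus heat lost sum to zero:
steam→water at 100 °C releases m L_v = 0.0402×2260000 = 90852; condensed water 100 °C→T: 168.04(T − 100); original water: 2562.3(T − 41.3)
2730.4 T = 90852 + 16804 + 105825 = 213480
T ≈ 78.19 °C, under the boiling point, so the assumption holds.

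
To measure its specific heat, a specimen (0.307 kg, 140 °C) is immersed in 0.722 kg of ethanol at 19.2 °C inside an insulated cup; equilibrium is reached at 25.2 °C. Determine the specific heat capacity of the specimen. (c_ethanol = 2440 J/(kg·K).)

Taking heat into each body as positive, Σ m c ΔT = 0:
0.307×c×(25.2 − 140) + 0.722×2440×(25.2 − 19.2) = 0
-35.24 c = -10570
c = -10570/-35.24 ≈ 299.9 J/(kg·K)

c ≈ 300 J/(kg·K)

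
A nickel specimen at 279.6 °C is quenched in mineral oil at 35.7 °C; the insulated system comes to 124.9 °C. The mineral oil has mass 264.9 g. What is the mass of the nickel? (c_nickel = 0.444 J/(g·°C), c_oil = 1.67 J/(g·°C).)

Heat lost by the nickel = heat gained by the oil:
m×0.444×(279.6 − 124.9) = 264.9×1.67×(124.9 − 35.7)
68.69 m = 39461  ⇒  m ≈ 574.5 g

m ≈ 574 g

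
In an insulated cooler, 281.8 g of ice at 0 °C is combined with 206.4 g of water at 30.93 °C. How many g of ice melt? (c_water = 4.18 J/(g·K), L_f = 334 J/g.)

Heat available from the water dropping to 0 °C: 206.4×4.18×30.93 = 26685 J.
To melt every bit of ice: 281.8×334 = 94121 J.
26685 J < 94121 J, so only part of the ice melts and the system sits at 0 °C.
m_melt = 26685 / L_f = 79.89 g.

m_melted ≈ 79.9 g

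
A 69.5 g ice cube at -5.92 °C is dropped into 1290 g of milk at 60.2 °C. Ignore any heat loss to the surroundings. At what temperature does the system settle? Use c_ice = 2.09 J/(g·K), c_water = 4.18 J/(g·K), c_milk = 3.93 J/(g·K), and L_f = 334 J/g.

Energy balance with sensible and latent terms:
warm ice to 0 °C: 69.5·2.09·(0 − (-5.92)) = 859.91
  latent heat to melt: 69.5·334 = 23213
  warm the meltwater: 290.51 T
  milk cools: 1290·3.93·(T − 60.2) = 5069.7(T − 60.2)
5360.2 T = 305196 − 24073 = 281123
T ≈ 52.45 °C (positive, so assuming full melt was valid).

T_f ≈ 52.4 °C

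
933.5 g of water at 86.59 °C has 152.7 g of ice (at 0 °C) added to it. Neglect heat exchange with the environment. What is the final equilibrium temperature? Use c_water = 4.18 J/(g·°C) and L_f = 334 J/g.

T_f ≈ 63.2 °C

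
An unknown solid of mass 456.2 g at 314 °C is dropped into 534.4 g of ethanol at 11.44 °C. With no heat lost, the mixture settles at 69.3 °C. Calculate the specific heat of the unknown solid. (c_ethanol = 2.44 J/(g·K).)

c ≈ 0.676 J/(g·K)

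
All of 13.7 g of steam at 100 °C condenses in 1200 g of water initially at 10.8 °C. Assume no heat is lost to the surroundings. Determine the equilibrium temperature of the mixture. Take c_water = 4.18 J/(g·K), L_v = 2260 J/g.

Setting the total heat transfer to zero:
condense steam: −13.7×2260 = −30962
  condensed water 100 °C→T: 57.27(T − 100)
  water warms: 1200×4.18×(T − 10.8) = 5016(T − 10.8)
5073.3 T = 30962 + 5726.6 + 54173 = 90861
T ≈ 17.91 °C, under the boiling point, so the assumption holds.

T_f ≈ 17.9 °C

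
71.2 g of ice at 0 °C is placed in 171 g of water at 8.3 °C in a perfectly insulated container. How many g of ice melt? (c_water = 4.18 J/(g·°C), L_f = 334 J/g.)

Cooling the water to 0 °C releases 171·4.18·8.3 = 5932.7 J.
Melting all 71.2 g of ice would need 71.2·334 = 23781 J.
That's not enough to melt it all — equilibrium is at 0 °C with ice remaining.
Mass melted = 5932.7/334 ≈ 17.76 g.

m_melted ≈ 17.8 g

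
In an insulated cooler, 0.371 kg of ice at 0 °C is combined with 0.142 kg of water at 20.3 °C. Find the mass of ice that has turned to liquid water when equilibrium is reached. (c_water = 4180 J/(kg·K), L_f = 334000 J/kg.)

Heat available from the water dropping to 0 °C: 0.142×4180×20.3 = 12049 J.
Fully melting the ice requires m_ice L_f = 0.371×334000 = 123914 J.
That's not enough to melt it all — equilibrium is at 0 °C with ice remaining.
m_melt = 12049 / L_f = 0.03608 kg.

m_melted ≈ 0.0361 kg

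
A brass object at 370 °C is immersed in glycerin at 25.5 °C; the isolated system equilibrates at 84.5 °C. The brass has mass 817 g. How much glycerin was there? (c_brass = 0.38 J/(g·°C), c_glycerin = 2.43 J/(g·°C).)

Energy conservation, ΣQ = 0:
817·0.38·(84.5 − 370) + m·2.43·(84.5 − 25.5) = 0
143.37 m = 88636
m = 88636/143.37 ≈ 618.2 g

m ≈ 618 g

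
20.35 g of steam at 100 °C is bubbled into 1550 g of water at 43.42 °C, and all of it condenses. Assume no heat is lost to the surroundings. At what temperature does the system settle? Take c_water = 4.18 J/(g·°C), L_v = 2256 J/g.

T_f ≈ 51.1 °C

Energy conservation, ΣQ = 0:
condense steam: −20.35·2256 = −45910; condensed water 100 °C→T: 85.06(T − 100); original water: 6479(T − 43.42)
6564.1 T = 45910 + 8506.3 + 281318 = 335734
T ≈ 51.15 °C (< 100 °C, so full condensation is consistent).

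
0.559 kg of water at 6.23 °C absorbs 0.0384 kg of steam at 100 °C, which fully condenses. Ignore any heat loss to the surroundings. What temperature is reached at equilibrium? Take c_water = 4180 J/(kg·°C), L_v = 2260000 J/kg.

Let T be the final temperature. ΣQ_i = 0:
latent heat released on condensation: 0.0384·2260000 = 86784
  condensate cools 100→T: 0.0384·4180·(T − 100) = 160.51(T − 100)
  water warms: 0.559·4180·(T − 6.23) = 2336.6(T − 6.23)
2497.1 T = 86784 + 16051 + 14557 = 117392
T ≈ 47.01 °C — below 100 °C, confirming all the steam condensed.

T_f ≈ 47.0 °C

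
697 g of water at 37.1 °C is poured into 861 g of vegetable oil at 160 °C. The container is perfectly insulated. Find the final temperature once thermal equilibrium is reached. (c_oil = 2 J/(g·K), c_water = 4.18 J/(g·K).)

With ΣQ=0 the equilibrium temperature is the m·c-weighted mean:
T_f = (1722×160 + 2913.5×37.1) / (1722 + 2913.5)
    = 383609 / 4635.5 ≈ 82.76 °C

T_f ≈ 82.8 °C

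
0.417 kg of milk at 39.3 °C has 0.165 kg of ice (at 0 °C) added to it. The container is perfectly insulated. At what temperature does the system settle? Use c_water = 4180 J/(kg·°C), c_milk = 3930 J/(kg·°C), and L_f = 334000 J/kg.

T_f ≈ 4.0 °C

Energy balance with sensible and latent terms:
latent heat to melt: 0.165×334000 = 55110
  meltwater 0→T: 0.165×4180×T = 689.7 T
  milk cools: 0.417×3930×(T − 39.3) = 1638.8(T − 39.3)
2328.5 T = 64405 − 55110 = 9295.2
T ≈ 3.99 °C (positive, so assuming full melt was valid).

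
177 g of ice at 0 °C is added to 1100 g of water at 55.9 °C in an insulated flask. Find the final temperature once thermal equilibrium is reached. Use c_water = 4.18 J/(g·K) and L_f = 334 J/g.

T_f ≈ 37.1 °C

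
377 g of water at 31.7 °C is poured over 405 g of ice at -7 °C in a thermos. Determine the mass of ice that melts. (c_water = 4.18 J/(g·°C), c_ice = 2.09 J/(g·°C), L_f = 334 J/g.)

m_melted ≈ 132 g

Cooling the water to 0 °C releases 377·4.18·31.7 = 49955 J.
Of that, 405·2.09·7 = 5925.1 J goes to bring the ice to 0 °C, leaving 44030 J.
To melt every bit of ice: 405·334 = 135270 J.
Since 44030 < 135270 J, not all the ice melts; equilibrium is at 0 °C.
Mass melted = 44030/334 ≈ 131.8 g.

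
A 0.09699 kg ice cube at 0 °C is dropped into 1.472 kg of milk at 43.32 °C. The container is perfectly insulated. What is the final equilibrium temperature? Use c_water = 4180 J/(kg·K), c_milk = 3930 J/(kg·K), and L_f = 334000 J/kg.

T_f ≈ 35.2 °C

Let T be the final temperature. ΣQ_i = 0:
melt ice: 0.09699×334000 = 32395; warm the meltwater: 405.42 T; milk cools: 1.472×3930×(T − 43.32) = 5785(T − 43.32)
6190.4 T = 250604 − 32395 = 218210
T ≈ 35.25 °C (positive, so assuming full melt was valid).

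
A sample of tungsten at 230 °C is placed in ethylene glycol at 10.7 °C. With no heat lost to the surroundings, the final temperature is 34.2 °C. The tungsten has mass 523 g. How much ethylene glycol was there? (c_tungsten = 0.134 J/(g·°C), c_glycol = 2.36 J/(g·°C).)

m ≈ 247 g

Net heat exchanged in the isolated system is zero:
523·0.134·(34.2 − 230) + m·2.36·(34.2 − 10.7) = 0
55.46 m = 13722
m = 13722/55.46 ≈ 247.4 g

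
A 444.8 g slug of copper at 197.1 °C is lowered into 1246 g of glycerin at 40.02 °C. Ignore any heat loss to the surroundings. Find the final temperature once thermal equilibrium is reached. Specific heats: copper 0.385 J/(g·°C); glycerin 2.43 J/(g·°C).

T_f ≈ 48.4 °C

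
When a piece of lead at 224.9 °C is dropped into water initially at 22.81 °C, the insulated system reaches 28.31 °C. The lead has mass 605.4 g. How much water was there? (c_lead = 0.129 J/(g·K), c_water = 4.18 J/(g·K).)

Let T be the final temperature. ΣQ_i = 0:
605.4×0.129×(28.31 − 224.9) + m×4.18×(28.31 − 22.81) = 0
22.99 m = 15353
m = 15353/22.99 ≈ 667.8 g

m ≈ 668 g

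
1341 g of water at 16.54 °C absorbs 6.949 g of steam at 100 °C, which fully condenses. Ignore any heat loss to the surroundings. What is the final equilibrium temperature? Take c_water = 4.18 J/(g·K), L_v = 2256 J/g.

T_f ≈ 19.8 °C

Taking heat into each body as positive, Σ m c ΔT = 0:
steam→water at 100 °C releases m L_v = 6.949·2256 = 15677; condensed water 100 °C→T: 29.05(T − 100); water warms: 1341·4.18·(T − 16.54) = 5605.4(T − 16.54)
5634.4 T = 15677 + 2904.7 + 92713 = 111295
T ≈ 19.75 °C, under the boiling point, so the assumption holds.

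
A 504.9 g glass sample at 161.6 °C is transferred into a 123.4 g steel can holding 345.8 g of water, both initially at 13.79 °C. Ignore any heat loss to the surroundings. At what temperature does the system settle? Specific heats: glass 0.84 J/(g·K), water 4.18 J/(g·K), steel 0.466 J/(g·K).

T_f ≈ 46.3 °C

Net heat exchanged in the isolated system is zero:
504.9*0.84*(T − 161.6) + 345.8*4.18*(T − 13.79) + 123.4*0.466*(T − 13.79) = 0
424.12(T − 161.6) + 1445.4(T − 13.79) + 57.5(T − 13.79) = 0
(424.12 + 1445.4 + 57.5) T = 424.12*161.6 + 1445.4*13.79 + 57.5*13.79
T = 89263/1927.1 ≈ 46.32 °C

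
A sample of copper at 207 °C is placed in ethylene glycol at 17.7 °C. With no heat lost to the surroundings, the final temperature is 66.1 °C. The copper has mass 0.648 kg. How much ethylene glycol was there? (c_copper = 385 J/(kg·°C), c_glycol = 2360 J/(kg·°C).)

m ≈ 0.308 kg

Setting the total heat transfer to zero:
0.648×385×(66.1 − 207) + m×2360×(66.1 − 17.7) = 0
114224 m = 35152
m = 35152/114224 ≈ 0.3077 kg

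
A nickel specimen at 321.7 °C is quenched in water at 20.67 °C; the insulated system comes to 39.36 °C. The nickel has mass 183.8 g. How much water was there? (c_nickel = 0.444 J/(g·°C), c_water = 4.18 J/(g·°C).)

m ≈ 295 g

Energy conservation, ΣQ = 0:
183.8·0.444·(39.36 − 321.7) + m·4.18·(39.36 − 20.67) = 0
78.12 m = 23041
m = 23041/78.12 ≈ 294.9 g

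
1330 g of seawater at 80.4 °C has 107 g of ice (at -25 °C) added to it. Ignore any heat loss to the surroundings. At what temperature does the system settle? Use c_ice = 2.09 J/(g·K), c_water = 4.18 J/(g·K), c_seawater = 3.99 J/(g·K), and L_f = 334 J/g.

Heat gained plus heat lost sum to zero:
warm ice to 0 °C: 107×2.09×(0 − (-25)) = 5590.8
  melt ice: 107×334 = 35738
  meltwater 0→T: 107×4.18×T = 447.26 T
  seawater cools: 1330×3.99×(T − 80.4) = 5306.7(T − 80.4)
5754 T = 426659 − 41329 = 385330
T ≈ 66.97 °C — above 0 °C, consistent with complete melting.

T_f ≈ 67.0 °C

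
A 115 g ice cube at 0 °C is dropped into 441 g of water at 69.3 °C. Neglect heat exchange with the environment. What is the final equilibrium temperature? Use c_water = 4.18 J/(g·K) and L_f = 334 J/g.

Net heat exchanged in the isolated system is zero:
latent heat to melt: 115×334 = 38410
  warm the meltwater: 480.7 T
  water: 1843.4(T − 69.3)
2324.1 T = 127746 − 38410 = 89336
T ≈ 38.44 °C — above 0 °C, consistent with complete melting.

T_f ≈ 38.4 °C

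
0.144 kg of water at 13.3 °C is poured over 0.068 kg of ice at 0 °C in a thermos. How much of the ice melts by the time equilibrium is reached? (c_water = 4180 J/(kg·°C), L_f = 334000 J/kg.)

Heat available from the water dropping to 0 °C: 0.144×4180×13.3 = 8005.5 J.
Fully melting the ice requires m_ice L_f = 0.068×334000 = 22712 J.
Since 8005.5 < 22712 J, not all the ice melts; equilibrium is at 0 °C.
Mass melted = 8005.5/334000 ≈ 0.02397 kg.

m_melted ≈ 0.024 kg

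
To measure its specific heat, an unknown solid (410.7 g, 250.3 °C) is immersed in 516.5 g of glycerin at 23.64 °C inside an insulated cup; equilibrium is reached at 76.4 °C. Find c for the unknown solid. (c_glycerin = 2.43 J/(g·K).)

Net heat exchanged in the isolated system is zero:
410.7×c×(76.4 − 250.3) + 516.5×2.43×(76.4 − 23.64) = 0
-71421 c = -66219
c = -66219/-71421 ≈ 0.9272 J/(g·K)

c ≈ 0.927 J/(g·K)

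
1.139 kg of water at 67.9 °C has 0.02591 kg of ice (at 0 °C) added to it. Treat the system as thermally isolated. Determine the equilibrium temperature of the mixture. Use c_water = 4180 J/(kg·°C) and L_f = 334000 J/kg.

T_f ≈ 64.6 °C

Energy balance with sensible and latent terms:
melt ice: 0.02591×334000 = 8653.9
  warm the meltwater: 108.3 T
  water cools: 1.139×4180×(T − 67.9) = 4761(T − 67.9)
4869.3 T = 323273 − 8653.9 = 314619
T ≈ 64.61 °C (positive, so assuming full melt was valid).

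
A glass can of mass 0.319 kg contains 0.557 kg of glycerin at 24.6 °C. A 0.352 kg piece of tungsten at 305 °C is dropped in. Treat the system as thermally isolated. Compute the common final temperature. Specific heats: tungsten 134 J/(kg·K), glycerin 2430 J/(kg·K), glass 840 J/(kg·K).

T_f ≈ 32.5 °C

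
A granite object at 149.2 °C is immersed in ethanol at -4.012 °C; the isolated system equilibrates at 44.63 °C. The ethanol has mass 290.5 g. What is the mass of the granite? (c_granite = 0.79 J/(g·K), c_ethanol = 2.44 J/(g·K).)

Net heat exchanged in the isolated system is zero:
m·0.79·(44.63 − 149.2) + 290.5·2.44·(44.63 − (-4.012)) = 0
-82.61 m = -34478
m = -34478/-82.61 ≈ 417.4 g

m ≈ 417 g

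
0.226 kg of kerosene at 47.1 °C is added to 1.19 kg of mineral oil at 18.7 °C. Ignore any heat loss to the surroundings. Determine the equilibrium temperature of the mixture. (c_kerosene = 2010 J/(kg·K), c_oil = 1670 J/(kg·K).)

T_f is the heat-capacity-weighted average of the initial temperatures:
T_f = (454.26*47.1 + 1987.3*18.7) / (454.26 + 1987.3)
    = 58558 / 2441.6 ≈ 23.98 °C

T_f ≈ 24.0 °C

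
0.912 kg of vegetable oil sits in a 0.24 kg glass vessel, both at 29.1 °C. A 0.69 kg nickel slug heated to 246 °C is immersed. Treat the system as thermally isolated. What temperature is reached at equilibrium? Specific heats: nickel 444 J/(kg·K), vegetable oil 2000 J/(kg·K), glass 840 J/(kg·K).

T_f ≈ 57.6 °C

Net heat exchanged in the isolated system is zero:
0.69×444×(T − 246) + 0.912×2000×(T − 29.1) + 0.24×840×(T − 29.1) = 0
306.36(T − 246) + 1824(T − 29.1) + 201.6(T − 29.1) = 0
(306.36 + 1824 + 201.6) T = 306.36×246 + 1824×29.1 + 201.6×29.1
T ≈ 57.60 °C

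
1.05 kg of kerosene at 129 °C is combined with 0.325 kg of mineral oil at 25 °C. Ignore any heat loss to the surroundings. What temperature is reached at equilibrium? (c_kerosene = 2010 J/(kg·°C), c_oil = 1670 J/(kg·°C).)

T_f ≈ 107.7 °C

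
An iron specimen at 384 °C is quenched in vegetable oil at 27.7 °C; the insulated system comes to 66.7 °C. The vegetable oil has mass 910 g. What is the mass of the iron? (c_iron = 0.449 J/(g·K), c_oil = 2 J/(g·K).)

Taking heat into each body as positive, Σ m c ΔT = 0:
m×0.449×(66.7 − 384) + 910×2×(66.7 − 27.7) = 0
-142.47 m = -70980
m = -70980/-142.47 ≈ 498.2 g

m ≈ 498 g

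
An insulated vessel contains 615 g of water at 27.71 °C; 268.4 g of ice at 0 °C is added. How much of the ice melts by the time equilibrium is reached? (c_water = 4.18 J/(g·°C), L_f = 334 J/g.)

m_melted ≈ 213 g

Water can give up m c ΔT = 615×4.18×27.71 = 71234 J before reaching 0 °C.
To melt every bit of ice: 268.4×334 = 89646 J.
That's not enough to melt it all — equilibrium is at 0 °C with ice remaining.
m_melt = 71234 / L_f = 213.3 g.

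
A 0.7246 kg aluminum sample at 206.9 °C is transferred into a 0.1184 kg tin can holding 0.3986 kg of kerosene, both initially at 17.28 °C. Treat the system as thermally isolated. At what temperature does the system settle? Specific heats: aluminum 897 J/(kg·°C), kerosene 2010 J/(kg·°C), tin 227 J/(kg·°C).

T_f ≈ 100.7 °C

With ΣQ=0 the equilibrium temperature is the m·c-weighted mean:
T_f = (649.97×206.9 + 801.19×17.28 + 26.88×17.28) / (649.97 + 801.19 + 26.88)
    = 148787 / 1478 ≈ 100.67 °C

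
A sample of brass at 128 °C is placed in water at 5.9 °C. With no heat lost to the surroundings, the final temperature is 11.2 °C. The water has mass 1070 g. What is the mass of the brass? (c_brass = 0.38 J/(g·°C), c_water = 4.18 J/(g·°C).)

m ≈ 534 g

Setting the total heat transfer to zero:
m·0.38·(11.2 − 128) + 1070·4.18·(11.2 − 5.9) = 0
-44.38 m = -23705
m = -23705/-44.38 ≈ 534.1 g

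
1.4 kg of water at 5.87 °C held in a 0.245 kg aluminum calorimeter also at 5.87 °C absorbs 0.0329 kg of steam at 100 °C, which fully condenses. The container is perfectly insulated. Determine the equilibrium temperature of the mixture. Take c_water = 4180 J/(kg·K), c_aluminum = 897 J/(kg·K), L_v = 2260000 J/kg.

Heat gained plus heat lost sum to zero:
latent heat released on condensation: 0.0329×2260000 = 74354
  condensate cools 100→T: 0.0329×4180×(T − 100) = 137.52(T − 100)
  water warms: 1.4×4180×(T − 5.87) = 5852(T − 5.87)
  aluminum cup: 0.245×897×(T − 5.87) = 219.76(T − 5.87)
6209.3 T = 74354 + 13752 + 35641 = 123747
T ≈ 19.93 °C — below 100 °C, confirming all the steam condensed.

T_f ≈ 19.9 °C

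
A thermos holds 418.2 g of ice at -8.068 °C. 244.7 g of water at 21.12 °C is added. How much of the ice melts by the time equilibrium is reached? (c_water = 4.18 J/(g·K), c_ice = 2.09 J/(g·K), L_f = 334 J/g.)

m_melted ≈ 43.6 g

Water can give up m c ΔT = 244.7·4.18·21.12 = 21603 J before reaching 0 °C.
Warming the ice to 0 °C takes 418.2·2.09·8.068 = 7051.7 J, leaving 14551 J for melting.
Melting all 418.2 g of ice would need 418.2·334 = 139679 J.
14551 J < 139679 J, so only part of the ice melts and the system sits at 0 °C.
m_melt = 14551 / L_f = 43.57 g.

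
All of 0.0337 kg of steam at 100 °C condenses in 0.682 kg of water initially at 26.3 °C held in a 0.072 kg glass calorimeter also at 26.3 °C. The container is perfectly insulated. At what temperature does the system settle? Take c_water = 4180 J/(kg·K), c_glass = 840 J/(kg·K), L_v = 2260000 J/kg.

T_f ≈ 54.7 °C

Taking heat into each body as positive, Σ m c ΔT = 0:
latent heat released on condensation: 0.0337×2260000 = 76162
  condensed water 100 °C→T: 140.87(T − 100)
  water warms: 0.682×4180×(T − 26.3) = 2850.8(T − 26.3)
  glass cup: 0.072×840×(T − 26.3) = 60.48(T − 26.3)
3052.1 T = 76162 + 14087 + 76566 = 166814
T ≈ 54.66 °C, under the boiling point, so the assumption holds.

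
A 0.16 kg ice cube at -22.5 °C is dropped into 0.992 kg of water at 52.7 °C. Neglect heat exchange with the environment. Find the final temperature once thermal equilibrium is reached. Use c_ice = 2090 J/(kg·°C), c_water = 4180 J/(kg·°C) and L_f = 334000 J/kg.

Sum of m c ΔT and latent-heat terms is zero:
ice -22.5→0 °C: 0.16×2090×22.5 = 7524; melt ice: 0.16×334000 = 53440; meltwater 0→T: 0.16×4180×T = 668.8 T; water: 4146.6(T − 52.7)
4815.4 T = 218524 − 60964 = 157560
T ≈ 32.72 °C (positive, so assuming full melt was valid).

T_f ≈ 32.7 °C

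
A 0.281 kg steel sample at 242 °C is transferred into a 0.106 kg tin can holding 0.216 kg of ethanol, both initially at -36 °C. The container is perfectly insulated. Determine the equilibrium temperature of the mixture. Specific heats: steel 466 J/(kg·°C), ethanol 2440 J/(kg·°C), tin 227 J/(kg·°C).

Energy conservation, ΣQ = 0:
0.281·466·(T − 242) + 0.216·2440·(T − (-36)) + 0.106·227·(T − (-36)) = 0
130.95(T − 242) + 527.04(T − (-36)) + 24.06(T − (-36)) = 0
(130.95 + 527.04 + 24.06) T = 130.95·242 + 527.04·(-36) + 24.06·(-36)
T = 11849/682.05 ≈ 17.37 °C

T_f ≈ 17.4 °C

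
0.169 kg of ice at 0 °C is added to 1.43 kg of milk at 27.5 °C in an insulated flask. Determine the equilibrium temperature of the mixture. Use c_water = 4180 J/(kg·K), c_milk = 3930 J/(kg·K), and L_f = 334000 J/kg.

T_f ≈ 15.5 °C

Energy conservation, ΣQ = 0:
fusion: m_ice L_f = 0.169×334000 = 56446; meltwater 0→T: 0.169×4180×T = 706.42 T; milk cools: 1.43×3930×(T − 27.5) = 5619.9(T − 27.5)
6326.3 T = 154547 − 56446 = 98101
T ≈ 15.51 °C (positive, so assuming full melt was valid).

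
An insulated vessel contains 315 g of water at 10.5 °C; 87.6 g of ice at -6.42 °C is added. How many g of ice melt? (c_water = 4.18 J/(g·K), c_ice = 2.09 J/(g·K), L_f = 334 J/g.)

m_melted ≈ 37.9 g

Heat available from the water dropping to 0 °C: 315×4.18×10.5 = 13825 J.
Of that, 87.6×2.09×6.42 = 1175.4 J goes to bring the ice to 0 °C, leaving 12650 J.
Melting all 87.6 g of ice would need 87.6×334 = 29258 J.
12650 J < 29258 J, so only part of the ice melts and the system sits at 0 °C.
m_melt = 12650 / L_f = 37.87 g.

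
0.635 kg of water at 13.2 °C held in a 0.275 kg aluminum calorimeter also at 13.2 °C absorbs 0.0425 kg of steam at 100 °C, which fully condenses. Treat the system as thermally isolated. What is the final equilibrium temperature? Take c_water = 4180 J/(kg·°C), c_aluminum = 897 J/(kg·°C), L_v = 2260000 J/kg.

T_f ≈ 49.4 °C

Let T be the final temperature. ΣQ_i = 0:
latent heat released on condensation: 0.0425·2260000 = 96050
  condensed water 100 °C→T: 177.65(T − 100)
  original water: 2654.3(T − 13.2)
  cup: 246.68(T − 13.2)
3078.6 T = 96050 + 17765 + 38293 = 152108
T ≈ 49.41 °C, under the boiling point, so the assumption holds.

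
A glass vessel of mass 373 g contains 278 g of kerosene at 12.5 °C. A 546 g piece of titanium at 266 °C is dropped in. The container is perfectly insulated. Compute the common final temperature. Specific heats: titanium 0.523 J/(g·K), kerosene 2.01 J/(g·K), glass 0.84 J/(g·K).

T_f ≈ 75.0 °C

Conservation of energy gives ΣQ = 0:
546×0.523×(T − 266) + 278×2.01×(T − 12.5) + 373×0.84×(T − 12.5) = 0
1157.7 T = 86860
T = 86860/1157.7 ≈ 75.03 °C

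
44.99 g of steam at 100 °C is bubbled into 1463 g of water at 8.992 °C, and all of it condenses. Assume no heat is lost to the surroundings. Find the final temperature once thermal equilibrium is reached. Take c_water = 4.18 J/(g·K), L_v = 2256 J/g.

T_f ≈ 27.8 °C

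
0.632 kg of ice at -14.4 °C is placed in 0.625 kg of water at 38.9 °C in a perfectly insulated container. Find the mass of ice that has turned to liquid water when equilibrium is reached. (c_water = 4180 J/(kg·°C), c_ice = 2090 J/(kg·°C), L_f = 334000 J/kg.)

m_melted ≈ 0.247 kg

Cooling the water to 0 °C releases 0.625×4180×38.9 = 101626 J.
Warming the ice to 0 °C takes 0.632×2090×14.4 = 19021 J, leaving 82606 J for melting.
Fully melting the ice requires m_ice L_f = 0.632×334000 = 211088 J.
82606 J < 211088 J, so only part of the ice melts and the system sits at 0 °C.
m_melted×334000 = 82606  ⇒  m_melted ≈ 0.2473 kg.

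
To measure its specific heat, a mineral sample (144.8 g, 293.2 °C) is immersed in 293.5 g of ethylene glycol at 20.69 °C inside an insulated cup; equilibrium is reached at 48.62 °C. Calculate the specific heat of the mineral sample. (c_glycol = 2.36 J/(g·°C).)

Energy conservation, ΣQ = 0:
144.8·c·(48.62 − 293.2) + 293.5·2.36·(48.62 − 20.69) = 0
-35415 c = -19346
c = -19346/-35415 ≈ 0.5463 J/(g·°C)

c ≈ 0.546 J/(g·°C)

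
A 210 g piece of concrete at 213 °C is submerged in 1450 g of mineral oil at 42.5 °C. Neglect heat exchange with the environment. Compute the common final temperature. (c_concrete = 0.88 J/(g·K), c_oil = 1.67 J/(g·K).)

T_f ≈ 54.6 °C

Set heat shed by the hot body equal to heat absorbed by the cold body:
210·0.88·(213 − T) = 1450·1.67·(T − 42.5)
184.8(213 − T) = 2421.5(T − 42.5)
2606.3 T = 142276  ⇒  T ≈ 54.59 °C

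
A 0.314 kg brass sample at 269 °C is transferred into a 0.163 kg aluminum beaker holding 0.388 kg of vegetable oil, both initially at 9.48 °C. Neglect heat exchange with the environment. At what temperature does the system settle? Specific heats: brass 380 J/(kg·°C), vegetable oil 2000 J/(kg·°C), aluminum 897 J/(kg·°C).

T_f ≈ 39.2 °C

Taking heat into each body as positive, Σ m c ΔT = 0:
0.314×380×(T − 269) + 0.388×2000×(T − 9.48) + 0.163×897×(T − 9.48) = 0
119.32(T − 269) + 776(T − 9.48) + 146.21(T − 9.48) = 0
1041.5 T = 40840
T = 40840/1041.5 ≈ 39.21 °C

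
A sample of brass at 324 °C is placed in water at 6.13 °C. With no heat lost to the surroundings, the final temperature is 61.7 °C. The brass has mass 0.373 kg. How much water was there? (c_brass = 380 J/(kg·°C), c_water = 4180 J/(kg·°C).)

m ≈ 0.16 kg

Heat lost by the brass = heat gained by the water:
0.373×380×(324 − 61.7) = m×4180×(61.7 − 6.13)
232283 m = 37178  ⇒  m ≈ 0.1601 kg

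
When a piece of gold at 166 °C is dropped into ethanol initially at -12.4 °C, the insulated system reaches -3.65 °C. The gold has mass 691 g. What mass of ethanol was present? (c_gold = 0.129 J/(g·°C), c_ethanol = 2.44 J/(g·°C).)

Net heat exchanged in the isolated system is zero:
691×0.129×(-3.65 − 166) + m×2.44×(-3.65 − (-12.4)) = 0
21.35 m = 15122
m = 15122/21.35 ≈ 708.3 g

m ≈ 708 g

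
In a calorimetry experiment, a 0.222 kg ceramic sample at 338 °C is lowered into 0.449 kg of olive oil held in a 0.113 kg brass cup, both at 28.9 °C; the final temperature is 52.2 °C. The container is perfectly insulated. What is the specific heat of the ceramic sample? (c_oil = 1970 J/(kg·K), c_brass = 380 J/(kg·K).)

c ≈ 341 J/(kg·K)

Setting the total heat transfer to zero:
0.222×c×(52.2 − 338) + 0.449×1970×(52.2 − 28.9) + 0.113×380×(52.2 − 28.9) = 0
-63.45 c = -21610
c = -21610/-63.45 ≈ 340.6 J/(kg·K)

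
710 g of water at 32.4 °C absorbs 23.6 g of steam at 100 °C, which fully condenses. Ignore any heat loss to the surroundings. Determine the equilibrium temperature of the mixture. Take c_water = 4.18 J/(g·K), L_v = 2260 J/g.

T_f ≈ 52.0 °C

Energy conservation, ΣQ = 0:
latent heat released on condensation: 23.6·2260 = 53336; condensed water 100 °C→T: 98.65(T − 100); original water: 2967.8(T − 32.4)
3066.4 T = 53336 + 9864.8 + 96157 = 159358
T ≈ 51.97 °C, under the boiling point, so the assumption holds.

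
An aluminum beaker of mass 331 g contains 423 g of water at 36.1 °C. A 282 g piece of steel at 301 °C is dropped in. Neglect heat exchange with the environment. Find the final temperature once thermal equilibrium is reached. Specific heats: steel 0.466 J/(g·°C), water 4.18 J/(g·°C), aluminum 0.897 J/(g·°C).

Energy conservation, ΣQ = 0:
282*0.466*(T − 301) + 423*4.18*(T − 36.1) + 331*0.897*(T − 36.1) = 0
131.41(T − 301) + 1768.1(T − 36.1) + 296.91(T − 36.1) = 0
(131.41 + 1768.1 + 296.91) T = 131.41*301 + 1768.1*36.1 + 296.91*36.1
T ≈ 51.95 °C

T_f ≈ 51.9 °C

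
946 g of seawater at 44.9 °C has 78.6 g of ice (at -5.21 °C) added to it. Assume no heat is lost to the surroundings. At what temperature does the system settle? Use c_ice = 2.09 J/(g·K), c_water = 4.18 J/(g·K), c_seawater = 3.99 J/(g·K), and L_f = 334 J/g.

T_f ≈ 34.7 °C

Net heat exchanged in the isolated system is zero:
ice -5.21→0 °C: 78.6×2.09×5.21 = 855.87; latent heat to melt: 78.6×334 = 26252; warm the meltwater: 328.55 T; seawater: 3774.5(T − 44.9)
4103.1 T = 169477 − 27108 = 142369
T ≈ 34.70 °C. Since T > 0 °C, the all-ice-melts assumption holds.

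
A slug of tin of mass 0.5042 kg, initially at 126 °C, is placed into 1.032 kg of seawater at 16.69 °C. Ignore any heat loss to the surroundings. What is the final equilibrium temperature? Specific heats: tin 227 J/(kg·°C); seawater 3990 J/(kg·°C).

T_f ≈ 19.6 °C

T_f is the heat-capacity-weighted average of the initial temperatures:
T_f = (114.45*126 + 4117.7*16.69) / (114.45 + 4117.7)
    = 83145 / 4232.1 ≈ 19.65 °C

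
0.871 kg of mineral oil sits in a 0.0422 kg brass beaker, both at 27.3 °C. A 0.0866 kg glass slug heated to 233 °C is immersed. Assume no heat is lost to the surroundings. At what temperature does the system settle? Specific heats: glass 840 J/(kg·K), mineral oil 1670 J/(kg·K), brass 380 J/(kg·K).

T_f ≈ 37.0 °C

Energy conservation, ΣQ = 0:
0.0866·840·(T − 233) + 0.871·1670·(T − 27.3) + 0.0422·380·(T − 27.3) = 0
72.74(T − 233) + 1454.6(T − 27.3) + 16.04(T − 27.3) = 0
1543.3 T = 57097
T = 57097/1543.3 ≈ 37.00 °C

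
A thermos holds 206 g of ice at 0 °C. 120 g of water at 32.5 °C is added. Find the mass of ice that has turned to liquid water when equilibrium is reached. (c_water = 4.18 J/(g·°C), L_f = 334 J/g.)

m_melted ≈ 48.8 g

Heat available from the water dropping to 0 °C: 120×4.18×32.5 = 16302 J.
Fully melting the ice requires m_ice L_f = 206×334 = 68804 J.
That's not enough to melt it all — equilibrium is at 0 °C with ice remaining.
m_melt = 16302 / L_f = 48.81 g.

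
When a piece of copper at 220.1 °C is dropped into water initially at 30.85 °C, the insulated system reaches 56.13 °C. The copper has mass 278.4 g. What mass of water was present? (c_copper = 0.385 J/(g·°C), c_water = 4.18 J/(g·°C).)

m ≈ 166 g

Heat lost by the copper = heat gained by the water:
278.4×0.385×(220.1 − 56.13) = m×4.18×(56.13 − 30.85)
105.67 m = 17575  ⇒  m ≈ 166.3 g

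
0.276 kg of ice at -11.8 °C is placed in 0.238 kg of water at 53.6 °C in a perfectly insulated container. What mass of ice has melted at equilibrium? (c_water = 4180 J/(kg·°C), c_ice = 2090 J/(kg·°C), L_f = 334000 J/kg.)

m_melted ≈ 0.139 kg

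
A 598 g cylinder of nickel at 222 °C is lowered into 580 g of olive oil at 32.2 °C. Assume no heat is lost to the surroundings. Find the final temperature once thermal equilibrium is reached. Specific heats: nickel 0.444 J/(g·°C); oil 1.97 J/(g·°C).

T_f ≈ 68.0 °C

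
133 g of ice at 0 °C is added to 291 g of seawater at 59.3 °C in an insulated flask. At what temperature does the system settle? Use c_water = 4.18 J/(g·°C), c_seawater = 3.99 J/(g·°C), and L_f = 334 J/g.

T_f ≈ 14.2 °C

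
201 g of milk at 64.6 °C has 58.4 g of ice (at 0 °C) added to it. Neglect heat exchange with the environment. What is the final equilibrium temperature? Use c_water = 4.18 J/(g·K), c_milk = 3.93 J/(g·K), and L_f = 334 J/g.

T_f ≈ 30.5 °C

Taking heat into each body as positive, Σ m c ΔT = 0:
latent heat to melt: 58.4×334 = 19506
  warm the meltwater: 244.11 T
  milk cools: 201×3.93×(T − 64.6) = 789.93(T − 64.6)
1034 T = 51029 − 19506 = 31524
T ≈ 30.49 °C. Since T > 0 °C, the all-ice-melts assumption holds.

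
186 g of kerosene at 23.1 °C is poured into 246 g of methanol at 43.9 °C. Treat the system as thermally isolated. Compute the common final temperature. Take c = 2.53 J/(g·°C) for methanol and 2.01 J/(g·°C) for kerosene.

T_f ≈ 36.1 °C

Heat gained plus heat lost sum to zero:
246*2.53*(T − 43.9) + 186*2.01*(T − 23.1) = 0
(622.38 + 373.86) T = 622.38*43.9 + 373.86*23.1
T = 35959/996.24 ≈ 36.09 °C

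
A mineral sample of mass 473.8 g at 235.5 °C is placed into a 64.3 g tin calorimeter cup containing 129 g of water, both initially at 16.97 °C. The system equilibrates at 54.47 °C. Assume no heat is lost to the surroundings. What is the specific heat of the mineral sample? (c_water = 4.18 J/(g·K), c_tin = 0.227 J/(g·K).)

Heat gained plus heat lost sum to zero:
473.8×c×(54.47 − 235.5) + 129×4.18×(54.47 − 16.97) + 64.3×0.227×(54.47 − 16.97) = 0
-85772 c = -20768
c = -20768/-85772 ≈ 0.2421 J/(g·K)

c ≈ 0.242 J/(g·K)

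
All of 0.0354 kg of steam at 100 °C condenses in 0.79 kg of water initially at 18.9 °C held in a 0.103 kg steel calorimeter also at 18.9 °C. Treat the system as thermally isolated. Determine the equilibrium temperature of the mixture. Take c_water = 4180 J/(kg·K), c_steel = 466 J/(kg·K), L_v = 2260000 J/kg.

Heat gained plus heat lost sum to zero:
latent heat released on condensation: 0.0354×2260000 = 80004; condensed water 100 °C→T: 147.97(T − 100); original water: 3302.2(T − 18.9); steel cup: 0.103×466×(T − 18.9) = 48(T − 18.9)
3498.2 T = 80004 + 14797 + 63319 = 158120
T ≈ 45.20 °C, under the boiling point, so the assumption holds.

T_f ≈ 45.2 °C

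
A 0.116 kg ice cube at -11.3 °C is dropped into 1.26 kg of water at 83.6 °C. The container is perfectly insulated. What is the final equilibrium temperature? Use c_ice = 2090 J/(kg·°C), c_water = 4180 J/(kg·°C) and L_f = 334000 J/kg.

T_f ≈ 69.3 °C

Let T be the final temperature. ΣQ_i = 0:
warm ice to 0 °C: 0.116×2090×(0 − (-11.3)) = 2739.6; latent heat to melt: 0.116×334000 = 38744; warm the meltwater: 484.88 T; water: 5266.8(T − 83.6)
5751.7 T = 440304 − 41484 = 398821
T ≈ 69.34 °C. Since T > 0 °C, the all-ice-melts assumption holds.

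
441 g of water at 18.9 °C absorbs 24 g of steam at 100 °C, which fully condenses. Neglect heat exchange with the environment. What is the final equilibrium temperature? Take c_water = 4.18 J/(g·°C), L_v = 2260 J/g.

T_f ≈ 51.0 °C

Taking heat into each body as positive, Σ m c ΔT = 0:
condense steam: −24×2260 = −54240; condensate cools 100→T: 24×4.18×(T − 100) = 100.32(T − 100); water warms: 441×4.18×(T − 18.9) = 1843.4(T − 18.9)
1943.7 T = 54240 + 10032 + 34840 = 99112
T ≈ 50.99 °C (< 100 °C, so full condensation is consistent).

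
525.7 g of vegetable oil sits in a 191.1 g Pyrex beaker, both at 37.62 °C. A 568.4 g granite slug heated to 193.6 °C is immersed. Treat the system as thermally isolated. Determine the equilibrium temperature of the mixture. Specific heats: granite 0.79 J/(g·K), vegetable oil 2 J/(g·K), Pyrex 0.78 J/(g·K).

T_f = Σ m_i c_i T_i / Σ m_i c_i:
T_f = (449.04·193.6 + 1051.4·37.62 + 149.06·37.62) / (449.04 + 1051.4 + 149.06)
    = 132095 / 1649.5 ≈ 80.08 °C

T_f ≈ 80.1 °C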